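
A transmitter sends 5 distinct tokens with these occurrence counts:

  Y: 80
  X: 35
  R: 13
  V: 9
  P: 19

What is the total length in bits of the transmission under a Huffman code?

295

Build the Huffman tree bottom-up:
V(9) + R(13) → 22
P(19) + 22 → 41
X(35) + 41 → 76
76 + Y(80) → 156
Each symbol's bit-cost is frequency × depth; summing gives 295 bits (equivalently 22 + 41 + 76 + 156).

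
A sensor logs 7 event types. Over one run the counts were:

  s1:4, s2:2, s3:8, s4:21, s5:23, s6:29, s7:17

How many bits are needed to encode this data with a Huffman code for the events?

259

Greedily combine the two least-frequent nodes:
combine s2(2), s1(4) → 6
combine 6, s3(8) → 14
combine 14, s7(17) → 31
combine s4(21), s5(23) → 44
combine s6(29), 31 → 60
combine 44, 60 → 104
Total encoded bits = sum of merged weights = 6 + 14 + 31 + 44 + 60 + 104 = 259.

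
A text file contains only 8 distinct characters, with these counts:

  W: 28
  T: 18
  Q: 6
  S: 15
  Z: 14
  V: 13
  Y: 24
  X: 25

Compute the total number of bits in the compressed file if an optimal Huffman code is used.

Greedily combine the two least-frequent nodes:
combine Q(6), V(13) → 19
combine Z(14), S(15) → 29
combine T(18), 19 → 37
combine Y(24), X(25) → 49
combine W(28), 29 → 57
combine 37, 49 → 86
combine 57, 86 → 143
Each symbol's bit-cost is frequency × depth; summing gives 420 bits (equivalently 19 + 29 + 37 + 49 + 57 + 86 + 143).

420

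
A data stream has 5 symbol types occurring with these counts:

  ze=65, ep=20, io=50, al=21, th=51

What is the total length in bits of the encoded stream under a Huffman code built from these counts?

Greedily combine the two least-frequent nodes:
merge ep(20) and al(21): 41
merge 41 and io(50): 91
merge th(51) and ze(65): 116
merge 91 and 116: 207
Total encoded bits = sum of merged weights = 41 + 91 + 116 + 207 = 455.

455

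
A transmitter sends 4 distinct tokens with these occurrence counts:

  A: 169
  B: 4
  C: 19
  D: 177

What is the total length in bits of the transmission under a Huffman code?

Greedily combine the two least-frequent nodes:
merge B(4) and C(19): 23
merge 23 and A(169): 192
merge D(177) and 192: 369
Total encoded bits = sum of merged weights = 23 + 192 + 369 = 584.

584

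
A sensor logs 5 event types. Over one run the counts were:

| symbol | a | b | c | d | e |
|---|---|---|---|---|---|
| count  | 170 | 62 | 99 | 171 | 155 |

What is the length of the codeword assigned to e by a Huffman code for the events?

Repeatedly merge the two smallest:
combine b(62), c(99) → 161
combine e(155), 161 → 316
combine a(170), d(171) → 341
combine 316, 341 → 657
e sits 2 levels below the root, so its codeword is 2 bits.

2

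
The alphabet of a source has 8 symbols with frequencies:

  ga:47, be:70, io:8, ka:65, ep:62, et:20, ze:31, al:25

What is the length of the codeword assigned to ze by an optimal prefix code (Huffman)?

Repeatedly merge the two smallest:
io(8) + et(20) → 28
al(25) + 28 → 53
ze(31) + ga(47) → 78
53 + ep(62) → 115
ka(65) + be(70) → 135
78 + 115 → 193
135 + 193 → 328
The subtree containing ze is merged 3 times, so code length = 3.

3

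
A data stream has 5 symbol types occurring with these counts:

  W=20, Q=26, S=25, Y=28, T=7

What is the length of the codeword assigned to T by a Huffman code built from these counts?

Huffman merges, smallest pair first:
merge T(7) and W(20): 27
merge S(25) and Q(26): 51
merge 27 and Y(28): 55
merge 51 and 55: 106
T sits 3 levels below the root, so its codeword is 3 bits.

3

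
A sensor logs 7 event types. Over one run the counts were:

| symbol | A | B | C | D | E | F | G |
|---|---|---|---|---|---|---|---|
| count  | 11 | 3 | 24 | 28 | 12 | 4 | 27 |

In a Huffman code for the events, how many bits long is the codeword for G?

Huffman merges, smallest pair first:
combine B(3), F(4) → 7
combine 7, A(11) → 18
combine E(12), 18 → 30
combine C(24), G(27) → 51
combine D(28), 30 → 58
combine 51, 58 → 109
G's leaf is at depth 2, giving a 2-bit codeword.

2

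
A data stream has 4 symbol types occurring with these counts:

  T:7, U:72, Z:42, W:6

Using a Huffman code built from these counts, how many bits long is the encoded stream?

Merge the two smallest weights repeatedly:
W(6) + T(7) → 13
13 + Z(42) → 55
55 + U(72) → 127
Each symbol's bit-cost is frequency × depth; summing gives 195 bits (equivalently 13 + 55 + 127).

195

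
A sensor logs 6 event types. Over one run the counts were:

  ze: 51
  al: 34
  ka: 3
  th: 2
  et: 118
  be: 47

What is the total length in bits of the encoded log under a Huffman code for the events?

Merge the two smallest weights repeatedly:
merge th(2) and ka(3): 5
merge 5 and al(34): 39
merge 39 and be(47): 86
merge ze(51) and 86: 137
merge et(118) and 137: 255
The encoded length is the sum of every internal node's weight: 5 + 39 + 86 + 137 + 255 = 522 bits.

522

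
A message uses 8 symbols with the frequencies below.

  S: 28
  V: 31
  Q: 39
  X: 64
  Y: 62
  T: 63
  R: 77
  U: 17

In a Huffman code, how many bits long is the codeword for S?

Repeatedly merge the two smallest:
merge U(17) and S(28): 45
merge V(31) and Q(39): 70
merge 45 and Y(62): 107
merge T(63) and X(64): 127
merge 70 and R(77): 147
merge 107 and 127: 234
merge 147 and 234: 381
S's leaf is at depth 4, giving a 4-bit codeword.

4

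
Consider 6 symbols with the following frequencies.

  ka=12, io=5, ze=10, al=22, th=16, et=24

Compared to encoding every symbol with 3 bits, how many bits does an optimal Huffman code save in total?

47

Fixed-length: 3 bits × 89 symbols = 267 bits.
Huffman merges:
merge io(5) and ze(10): 15
merge ka(12) and 15: 27
merge th(16) and al(22): 38
merge et(24) and 27: 51
merge 38 and 51: 89
Huffman total = 15 + 27 + 38 + 51 + 89 = 220 bits.
Saving = 267 − 220 = 47 bits.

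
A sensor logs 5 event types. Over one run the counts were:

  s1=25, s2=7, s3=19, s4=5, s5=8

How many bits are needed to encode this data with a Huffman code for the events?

135

Merge the two smallest weights repeatedly:
merge s4(5) and s2(7): 12
merge s5(8) and 12: 20
merge s3(19) and 20: 39
merge s1(25) and 39: 64
Each symbol's bit-cost is frequency × depth; summing gives 135 bits (equivalently 12 + 20 + 39 + 64).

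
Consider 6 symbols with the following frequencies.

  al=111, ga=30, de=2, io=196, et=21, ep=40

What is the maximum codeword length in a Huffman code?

5

Merge the two lowest-weight nodes at each step:
merge de(2) and et(21): 23
merge 23 and ga(30): 53
merge ep(40) and 53: 93
merge 93 and al(111): 204
merge io(196) and 204: 400
The rarest symbols sit at the bottom; the longest codeword is 5 bits.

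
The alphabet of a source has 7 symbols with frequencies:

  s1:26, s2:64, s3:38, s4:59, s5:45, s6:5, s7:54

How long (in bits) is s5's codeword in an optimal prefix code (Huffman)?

3

Repeatedly merge the two smallest:
merge s6(5) and s1(26): 31
merge 31 and s3(38): 69
merge s5(45) and s7(54): 99
merge s4(59) and s2(64): 123
merge 69 and 99: 168
merge 123 and 168: 291
s5's leaf is at depth 3, giving a 3-bit codeword.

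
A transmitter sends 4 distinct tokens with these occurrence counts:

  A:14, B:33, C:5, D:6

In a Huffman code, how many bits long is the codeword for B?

1

Repeatedly merge the two smallest:
merge C(5) and D(6): 11
merge 11 and A(14): 25
merge 25 and B(33): 58
B sits one level below the root: a 1-bit codeword.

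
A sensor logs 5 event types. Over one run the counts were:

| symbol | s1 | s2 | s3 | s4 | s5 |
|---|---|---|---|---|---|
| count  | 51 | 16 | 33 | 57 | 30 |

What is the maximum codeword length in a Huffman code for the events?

Merge the two lowest-weight nodes at each step:
merge s2(16) and s5(30): 46
merge s3(33) and 46: 79
merge s1(51) and s4(57): 108
merge 79 and 108: 187
The first pair merged (s2, s5) ends up deepest, at depth 3.

3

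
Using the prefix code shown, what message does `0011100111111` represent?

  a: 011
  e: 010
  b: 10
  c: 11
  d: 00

dcbacc

Read left to right; each codeword is recognised as soon as it completes (prefix code):
  00→d | 11→c | 10→b | 011→a | 11→c | 11→c
Decoded message: dcbacc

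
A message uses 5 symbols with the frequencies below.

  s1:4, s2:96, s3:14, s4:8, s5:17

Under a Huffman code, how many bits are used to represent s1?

4

Build the tree from the bottom:
s1(4) + s4(8) → 12
12 + s3(14) → 26
s5(17) + 26 → 43
43 + s2(96) → 139
s1's leaf is at depth 4, giving a 4-bit codeword.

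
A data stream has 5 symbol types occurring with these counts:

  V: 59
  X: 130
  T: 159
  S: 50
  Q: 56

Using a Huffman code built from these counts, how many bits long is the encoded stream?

Greedily combine the two least-frequent nodes:
combine S(50), Q(56) → 106
combine V(59), 106 → 165
combine X(130), T(159) → 289
combine 165, 289 → 454
Each symbol's bit-cost is frequency × depth; summing gives 1014 bits (equivalently 106 + 165 + 289 + 454).

1014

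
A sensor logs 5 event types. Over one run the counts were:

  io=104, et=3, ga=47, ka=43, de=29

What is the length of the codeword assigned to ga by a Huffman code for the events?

2

Repeatedly merge the two smallest:
merge et(3) and de(29): 32
merge 32 and ka(43): 75
merge ga(47) and 75: 122
merge io(104) and 122: 226
ga sits 2 levels below the root, so its codeword is 2 bits.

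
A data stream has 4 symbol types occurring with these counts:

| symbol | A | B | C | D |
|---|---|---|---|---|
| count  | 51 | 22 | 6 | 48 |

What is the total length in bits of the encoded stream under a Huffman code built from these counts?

Greedily combine the two least-frequent nodes:
C(6) + B(22) → 28
28 + D(48) → 76
A(51) + 76 → 127
The encoded length is the sum of every internal node's weight: 28 + 76 + 127 = 231 bits.

231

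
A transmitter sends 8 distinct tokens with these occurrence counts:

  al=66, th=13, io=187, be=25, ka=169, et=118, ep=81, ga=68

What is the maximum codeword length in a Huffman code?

5

Merge the two lowest-weight nodes at each step:
combine th(13), be(25) → 38
combine 38, al(66) → 104
combine ga(68), ep(81) → 149
combine 104, et(118) → 222
combine 149, ka(169) → 318
combine io(187), 222 → 409
combine 318, 409 → 727
Maximum depth reached is 5.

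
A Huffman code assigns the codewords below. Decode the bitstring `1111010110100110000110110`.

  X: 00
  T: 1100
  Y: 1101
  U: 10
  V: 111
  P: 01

Read left to right; each codeword is recognised as soon as it completes (prefix code):
  111→V | 10→U | 10→U | 1101→Y | 00→X | 1100→T | 00→X | 1101→Y | 10→U
Decoded message: VUUYXTXYU

VUUYXTXYU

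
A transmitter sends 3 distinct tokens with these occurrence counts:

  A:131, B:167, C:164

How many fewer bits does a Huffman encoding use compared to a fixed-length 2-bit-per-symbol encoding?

Fixed-length: 2 bits × 462 symbols = 924 bits.
Huffman merges:
combine A(131), C(164) → 295
combine B(167), 295 → 462
Huffman total = 295 + 462 = 757 bits.
Saving = 924 − 757 = 167 bits.

167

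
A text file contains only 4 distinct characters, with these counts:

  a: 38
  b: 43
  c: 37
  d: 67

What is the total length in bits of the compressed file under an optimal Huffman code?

Build the Huffman tree bottom-up:
merge c(37) and a(38): 75
merge b(43) and d(67): 110
merge 75 and 110: 185
Total encoded bits = sum of merged weights = 75 + 110 + 185 = 370.

370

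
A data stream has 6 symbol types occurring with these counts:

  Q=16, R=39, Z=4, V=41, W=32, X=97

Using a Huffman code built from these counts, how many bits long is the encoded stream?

Greedily combine the two least-frequent nodes:
Z(4) + Q(16) → 20
20 + W(32) → 52
R(39) + V(41) → 80
52 + 80 → 132
X(97) + 132 → 229
Total encoded bits = sum of merged weights = 20 + 52 + 80 + 132 + 229 = 513.

513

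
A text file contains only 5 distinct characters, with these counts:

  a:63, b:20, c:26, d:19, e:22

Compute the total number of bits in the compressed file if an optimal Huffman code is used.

324

Greedily combine the two least-frequent nodes:
d(19) + b(20) → 39
e(22) + c(26) → 48
39 + 48 → 87
a(63) + 87 → 150
The encoded length is the sum of every internal node's weight: 39 + 48 + 87 + 150 = 324 bits.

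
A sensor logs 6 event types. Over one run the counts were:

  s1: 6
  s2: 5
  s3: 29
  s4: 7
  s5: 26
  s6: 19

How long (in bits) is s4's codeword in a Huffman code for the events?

Build the tree from the bottom:
s2(5) + s1(6) → 11
s4(7) + 11 → 18
18 + s6(19) → 37
s5(26) + s3(29) → 55
37 + 55 → 92
s4 sits 3 levels below the root, so its codeword is 3 bits.

3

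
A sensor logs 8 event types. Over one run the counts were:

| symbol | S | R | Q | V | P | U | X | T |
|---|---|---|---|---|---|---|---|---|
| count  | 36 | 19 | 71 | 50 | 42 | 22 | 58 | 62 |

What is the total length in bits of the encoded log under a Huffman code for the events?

Greedily combine the two least-frequent nodes:
combine R(19), U(22) → 41
combine S(36), 41 → 77
combine P(42), V(50) → 92
combine X(58), T(62) → 120
combine Q(71), 77 → 148
combine 92, 120 → 212
combine 148, 212 → 360
Each symbol's bit-cost is frequency × depth; summing gives 1050 bits (equivalently 41 + 77 + 92 + 120 + 148 + 212 + 360).

1050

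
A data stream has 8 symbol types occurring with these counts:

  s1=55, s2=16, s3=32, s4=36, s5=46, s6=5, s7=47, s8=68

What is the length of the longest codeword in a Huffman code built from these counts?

5

Merge the two lowest-weight nodes at each step:
s6(5) + s2(16) → 21
21 + s3(32) → 53
s4(36) + s5(46) → 82
s7(47) + 53 → 100
s1(55) + s8(68) → 123
82 + 100 → 182
123 + 182 → 305
The rarest symbols sit at the bottom; the longest codeword is 5 bits.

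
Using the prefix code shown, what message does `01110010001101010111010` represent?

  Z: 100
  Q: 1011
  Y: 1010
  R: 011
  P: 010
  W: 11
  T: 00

RZZRPQY

Read left to right; each codeword is recognised as soon as it completes (prefix code):
  011→R | 100→Z | 100→Z | 011→R | 010→P | 1011→Q | 1010→Y
Decoded message: RZZRPQY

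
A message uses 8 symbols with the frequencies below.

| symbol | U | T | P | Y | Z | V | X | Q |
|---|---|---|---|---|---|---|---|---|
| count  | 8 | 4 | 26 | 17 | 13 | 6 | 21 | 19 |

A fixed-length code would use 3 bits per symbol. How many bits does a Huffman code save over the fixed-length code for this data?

19

Fixed-length: 3 bits × 114 symbols = 342 bits.
Huffman merges:
merge T(4) and V(6): 10
merge U(8) and 10: 18
merge Z(13) and Y(17): 30
merge 18 and Q(19): 37
merge X(21) and P(26): 47
merge 30 and 37: 67
merge 47 and 67: 114
Huffman total = 10 + 18 + 30 + 37 + 47 + 67 + 114 = 323 bits.
Saving = 342 − 323 = 19 bits.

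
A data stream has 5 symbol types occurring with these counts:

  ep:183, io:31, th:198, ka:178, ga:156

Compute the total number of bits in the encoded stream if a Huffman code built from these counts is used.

Merge the two smallest weights repeatedly:
merge io(31) and ga(156): 187
merge ka(178) and ep(183): 361
merge 187 and th(198): 385
merge 361 and 385: 746
Each symbol's bit-cost is frequency × depth; summing gives 1679 bits (equivalently 187 + 361 + 385 + 746).

1679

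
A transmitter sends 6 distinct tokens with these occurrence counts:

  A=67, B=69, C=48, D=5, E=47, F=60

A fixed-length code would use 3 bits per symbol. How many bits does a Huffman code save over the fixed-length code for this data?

144

Fixed-length: 3 bits × 296 symbols = 888 bits.
Huffman merges:
D(5) + E(47) → 52
C(48) + 52 → 100
F(60) + A(67) → 127
B(69) + 100 → 169
127 + 169 → 296
Huffman total = 52 + 100 + 127 + 169 + 296 = 744 bits.
Saving = 888 − 744 = 144 bits.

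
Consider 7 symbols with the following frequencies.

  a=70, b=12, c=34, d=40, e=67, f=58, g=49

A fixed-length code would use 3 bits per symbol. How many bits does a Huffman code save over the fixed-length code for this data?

91

Fixed-length: 3 bits × 330 symbols = 990 bits.
Huffman merges:
b(12) + c(34) → 46
d(40) + 46 → 86
g(49) + f(58) → 107
e(67) + a(70) → 137
86 + 107 → 193
137 + 193 → 330
Huffman total = 46 + 86 + 107 + 137 + 193 + 330 = 899 bits.
Saving = 990 − 899 = 91 bits.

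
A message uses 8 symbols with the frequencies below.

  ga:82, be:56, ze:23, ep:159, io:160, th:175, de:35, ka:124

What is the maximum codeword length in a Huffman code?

Merge the two lowest-weight nodes at each step:
combine ze(23), de(35) → 58
combine be(56), 58 → 114
combine ga(82), 114 → 196
combine ka(124), ep(159) → 283
combine io(160), th(175) → 335
combine 196, 283 → 479
combine 335, 479 → 814
The rarest symbols sit at the bottom; the longest codeword is 5 bits.

5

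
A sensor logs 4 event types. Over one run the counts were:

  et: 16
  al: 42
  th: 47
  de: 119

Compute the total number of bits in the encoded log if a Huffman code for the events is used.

Merge the two smallest weights repeatedly:
merge et(16) and al(42): 58
merge th(47) and 58: 105
merge 105 and de(119): 224
The encoded length is the sum of every internal node's weight: 58 + 105 + 224 = 387 bits.

387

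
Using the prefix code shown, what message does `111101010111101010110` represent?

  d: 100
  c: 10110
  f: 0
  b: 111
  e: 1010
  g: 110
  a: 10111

beaec

Read left to right; each codeword is recognised as soon as it completes (prefix code):
  111→b | 1010→e | 10111→a | 1010→e | 10110→c
Decoded message: beaec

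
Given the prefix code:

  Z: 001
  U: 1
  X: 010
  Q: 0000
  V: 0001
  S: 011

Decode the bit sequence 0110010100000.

Read left to right; each codeword is recognised as soon as it completes (prefix code):
  011→S | 001→Z | 010→X | 0000→Q
Decoded message: SZXQ

SZXQ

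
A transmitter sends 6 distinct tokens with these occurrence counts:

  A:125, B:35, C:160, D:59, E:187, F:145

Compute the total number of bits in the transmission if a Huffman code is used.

1735

Build the Huffman tree bottom-up:
combine B(35), D(59) → 94
combine 94, A(125) → 219
combine F(145), C(160) → 305
combine E(187), 219 → 406
combine 305, 406 → 711
The encoded length is the sum of every internal node's weight: 94 + 219 + 305 + 406 + 711 = 1735 bits.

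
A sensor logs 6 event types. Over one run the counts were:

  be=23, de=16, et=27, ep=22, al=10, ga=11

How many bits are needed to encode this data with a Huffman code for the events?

276

Greedily combine the two least-frequent nodes:
al(10) + ga(11) → 21
de(16) + 21 → 37
ep(22) + be(23) → 45
et(27) + 37 → 64
45 + 64 → 109
Each symbol's bit-cost is frequency × depth; summing gives 276 bits (equivalently 21 + 37 + 45 + 64 + 109).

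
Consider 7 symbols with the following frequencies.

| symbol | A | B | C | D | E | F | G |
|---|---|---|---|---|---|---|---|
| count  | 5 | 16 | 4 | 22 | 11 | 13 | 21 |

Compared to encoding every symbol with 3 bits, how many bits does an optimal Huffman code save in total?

34

Fixed-length: 3 bits × 92 symbols = 276 bits.
Huffman merges:
C(4) + A(5) → 9
9 + E(11) → 20
F(13) + B(16) → 29
20 + G(21) → 41
D(22) + 29 → 51
41 + 51 → 92
Huffman total = 9 + 20 + 29 + 41 + 51 + 92 = 242 bits.
Saving = 276 − 242 = 34 bits.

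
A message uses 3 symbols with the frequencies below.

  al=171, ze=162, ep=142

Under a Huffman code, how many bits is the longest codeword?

Merge the two lowest-weight nodes at each step:
merge ep(142) and ze(162): 304
merge al(171) and 304: 475
The first pair merged (ep, ze) ends up deepest, at depth 2.

2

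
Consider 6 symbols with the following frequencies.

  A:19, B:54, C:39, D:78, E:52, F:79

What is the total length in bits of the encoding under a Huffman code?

806

Build the Huffman tree bottom-up:
merge A(19) and C(39): 58
merge E(52) and B(54): 106
merge 58 and D(78): 136
merge F(79) and 106: 185
merge 136 and 185: 321
Total encoded bits = sum of merged weights = 58 + 106 + 136 + 185 + 321 = 806.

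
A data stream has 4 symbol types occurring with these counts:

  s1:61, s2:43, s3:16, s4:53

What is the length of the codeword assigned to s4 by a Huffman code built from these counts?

Repeatedly merge the two smallest:
s3(16) + s2(43) → 59
s4(53) + 59 → 112
s1(61) + 112 → 173
s4 sits 2 levels below the root, so its codeword is 2 bits.

2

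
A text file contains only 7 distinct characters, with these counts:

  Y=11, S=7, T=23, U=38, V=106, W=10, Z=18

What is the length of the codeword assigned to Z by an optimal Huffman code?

3

Build the tree from the bottom:
merge S(7) and W(10): 17
merge Y(11) and 17: 28
merge Z(18) and T(23): 41
merge 28 and U(38): 66
merge 41 and 66: 107
merge V(106) and 107: 213
Z sits 3 levels below the root, so its codeword is 3 bits.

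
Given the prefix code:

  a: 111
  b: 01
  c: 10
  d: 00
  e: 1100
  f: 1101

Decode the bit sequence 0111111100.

Read left to right; each codeword is recognised as soon as it completes (prefix code):
  01→b | 111→a | 111→a | 00→d
Decoded message: baad

baad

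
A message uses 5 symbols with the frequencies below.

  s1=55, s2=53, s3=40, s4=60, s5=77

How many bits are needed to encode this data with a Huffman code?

663

Greedily combine the two least-frequent nodes:
merge s3(40) and s2(53): 93
merge s1(55) and s4(60): 115
merge s5(77) and 93: 170
merge 115 and 170: 285
Each symbol's bit-cost is frequency × depth; summing gives 663 bits (equivalently 93 + 115 + 170 + 285).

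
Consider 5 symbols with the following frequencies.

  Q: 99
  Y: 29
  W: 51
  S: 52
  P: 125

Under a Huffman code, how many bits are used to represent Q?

2

Repeatedly merge the two smallest:
merge Y(29) and W(51): 80
merge S(52) and 80: 132
merge Q(99) and P(125): 224
merge 132 and 224: 356
The subtree containing Q is merged 2 times, so code length = 2.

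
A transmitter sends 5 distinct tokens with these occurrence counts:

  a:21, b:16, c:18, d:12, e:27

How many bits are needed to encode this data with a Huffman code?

Greedily combine the two least-frequent nodes:
merge d(12) and b(16): 28
merge c(18) and a(21): 39
merge e(27) and 28: 55
merge 39 and 55: 94
Total encoded bits = sum of merged weights = 28 + 39 + 55 + 94 = 216.

216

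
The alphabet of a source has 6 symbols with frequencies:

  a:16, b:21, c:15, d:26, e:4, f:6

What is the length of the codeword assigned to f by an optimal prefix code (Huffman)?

Build the tree from the bottom:
e(4) + f(6) → 10
10 + c(15) → 25
a(16) + b(21) → 37
25 + d(26) → 51
37 + 51 → 88
f's leaf is at depth 4, giving a 4-bit codeword.

4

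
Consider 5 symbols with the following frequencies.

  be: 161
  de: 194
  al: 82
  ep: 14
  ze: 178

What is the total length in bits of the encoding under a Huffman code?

1354

Merge the two smallest weights repeatedly:
merge ep(14) and al(82): 96
merge 96 and be(161): 257
merge ze(178) and de(194): 372
merge 257 and 372: 629
Each symbol's bit-cost is frequency × depth; summing gives 1354 bits (equivalently 96 + 257 + 372 + 629).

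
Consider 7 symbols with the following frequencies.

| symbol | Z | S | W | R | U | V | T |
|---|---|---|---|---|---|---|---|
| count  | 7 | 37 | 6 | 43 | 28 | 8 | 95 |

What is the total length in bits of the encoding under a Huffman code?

Merge the two smallest weights repeatedly:
W(6) + Z(7) → 13
V(8) + 13 → 21
21 + U(28) → 49
S(37) + R(43) → 80
49 + 80 → 129
T(95) + 129 → 224
Each symbol's bit-cost is frequency × depth; summing gives 516 bits (equivalently 13 + 21 + 49 + 80 + 129 + 224).

516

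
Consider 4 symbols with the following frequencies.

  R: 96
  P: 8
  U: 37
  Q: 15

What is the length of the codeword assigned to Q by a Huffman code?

Build the tree from the bottom:
P(8) + Q(15) → 23
23 + U(37) → 60
60 + R(96) → 156
Q sits 3 levels below the root, so its codeword is 3 bits.

3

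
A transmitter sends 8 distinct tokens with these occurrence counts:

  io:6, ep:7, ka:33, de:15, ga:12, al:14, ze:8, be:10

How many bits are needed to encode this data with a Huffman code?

295

Build the Huffman tree bottom-up:
merge io(6) and ep(7): 13
merge ze(8) and be(10): 18
merge ga(12) and 13: 25
merge al(14) and de(15): 29
merge 18 and 25: 43
merge 29 and ka(33): 62
merge 43 and 62: 105
Total encoded bits = sum of merged weights = 13 + 18 + 25 + 29 + 43 + 62 + 105 = 295.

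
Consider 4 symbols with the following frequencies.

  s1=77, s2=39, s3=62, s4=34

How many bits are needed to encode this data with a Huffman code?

Merge the two smallest weights repeatedly:
merge s4(34) and s2(39): 73
merge s3(62) and 73: 135
merge s1(77) and 135: 212
Each symbol's bit-cost is frequency × depth; summing gives 420 bits (equivalently 73 + 135 + 212).

420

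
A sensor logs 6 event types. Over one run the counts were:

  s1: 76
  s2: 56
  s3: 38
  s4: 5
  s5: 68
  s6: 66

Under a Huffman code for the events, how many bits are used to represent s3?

4

Huffman merges, smallest pair first:
merge s4(5) and s3(38): 43
merge 43 and s2(56): 99
merge s6(66) and s5(68): 134
merge s1(76) and 99: 175
merge 134 and 175: 309
s3's leaf is at depth 4, giving a 4-bit codeword.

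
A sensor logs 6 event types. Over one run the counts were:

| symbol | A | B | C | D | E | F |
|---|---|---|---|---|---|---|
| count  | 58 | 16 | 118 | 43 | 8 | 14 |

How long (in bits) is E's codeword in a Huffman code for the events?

5

Repeatedly merge the two smallest:
E(8) + F(14) → 22
B(16) + 22 → 38
38 + D(43) → 81
A(58) + 81 → 139
C(118) + 139 → 257
The subtree containing E is merged 5 times, so code length = 5.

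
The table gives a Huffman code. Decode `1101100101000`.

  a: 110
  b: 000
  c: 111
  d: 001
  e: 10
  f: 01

aaffb

Read left to right; each codeword is recognised as soon as it completes (prefix code):
  110→a | 110→a | 01→f | 01→f | 000→b
Decoded message: aaffb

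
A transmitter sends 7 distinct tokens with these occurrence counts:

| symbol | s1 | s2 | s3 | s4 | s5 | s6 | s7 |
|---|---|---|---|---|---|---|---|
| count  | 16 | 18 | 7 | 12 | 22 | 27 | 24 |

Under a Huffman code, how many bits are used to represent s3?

Huffman merges, smallest pair first:
merge s3(7) and s4(12): 19
merge s1(16) and s2(18): 34
merge 19 and s5(22): 41
merge s7(24) and s6(27): 51
merge 34 and 41: 75
merge 51 and 75: 126
s3's leaf is at depth 4, giving a 4-bit codeword.

4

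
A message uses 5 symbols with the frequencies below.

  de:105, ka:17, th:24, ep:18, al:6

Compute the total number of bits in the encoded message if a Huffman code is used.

Build the Huffman tree bottom-up:
combine al(6), ka(17) → 23
combine ep(18), 23 → 41
combine th(24), 41 → 65
combine 65, de(105) → 170
The encoded length is the sum of every internal node's weight: 23 + 41 + 65 + 170 = 299 bits.

299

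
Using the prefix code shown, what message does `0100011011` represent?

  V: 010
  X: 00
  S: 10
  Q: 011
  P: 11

Read left to right; each codeword is recognised as soon as it completes (prefix code):
  010→V | 00→X | 11→P | 011→Q
Decoded message: VXPQ

VXPQ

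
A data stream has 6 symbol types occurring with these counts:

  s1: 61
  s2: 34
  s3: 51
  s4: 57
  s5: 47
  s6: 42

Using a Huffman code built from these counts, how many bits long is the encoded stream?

758

Greedily combine the two least-frequent nodes:
s2(34) + s6(42) → 76
s5(47) + s3(51) → 98
s4(57) + s1(61) → 118
76 + 98 → 174
118 + 174 → 292
Total encoded bits = sum of merged weights = 76 + 98 + 118 + 174 + 292 = 758.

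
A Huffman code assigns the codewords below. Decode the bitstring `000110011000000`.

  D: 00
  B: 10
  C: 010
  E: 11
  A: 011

Read left to right; each codeword is recognised as soon as it completes (prefix code):
  00→D | 011→A | 00→D | 11→E | 00→D | 00→D | 00→D
Decoded message: DADEDDD

DADEDDD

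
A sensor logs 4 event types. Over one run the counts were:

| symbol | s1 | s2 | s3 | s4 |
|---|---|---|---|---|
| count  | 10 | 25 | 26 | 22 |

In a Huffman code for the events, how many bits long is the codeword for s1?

Repeatedly merge the two smallest:
merge s1(10) and s4(22): 32
merge s2(25) and s3(26): 51
merge 32 and 51: 83
s1 sits 2 levels below the root, so its codeword is 2 bits.

2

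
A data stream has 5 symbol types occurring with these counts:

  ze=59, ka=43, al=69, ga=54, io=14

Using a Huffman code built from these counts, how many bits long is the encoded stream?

535

Merge the two smallest weights repeatedly:
merge io(14) and ka(43): 57
merge ga(54) and 57: 111
merge ze(59) and al(69): 128
merge 111 and 128: 239
The encoded length is the sum of every internal node's weight: 57 + 111 + 128 + 239 = 535 bits.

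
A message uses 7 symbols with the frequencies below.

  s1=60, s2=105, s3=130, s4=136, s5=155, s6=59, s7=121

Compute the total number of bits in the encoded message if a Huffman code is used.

Merge the two smallest weights repeatedly:
s6(59) + s1(60) → 119
s2(105) + 119 → 224
s7(121) + s3(130) → 251
s4(136) + s5(155) → 291
224 + 251 → 475
291 + 475 → 766
Total encoded bits = sum of merged weights = 119 + 224 + 251 + 291 + 475 + 766 = 2126.

2126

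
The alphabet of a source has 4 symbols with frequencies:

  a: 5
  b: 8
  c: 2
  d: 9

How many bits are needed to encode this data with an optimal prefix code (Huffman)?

46

Greedily combine the two least-frequent nodes:
combine c(2), a(5) → 7
combine 7, b(8) → 15
combine d(9), 15 → 24
The encoded length is the sum of every internal node's weight: 7 + 15 + 24 = 46 bits.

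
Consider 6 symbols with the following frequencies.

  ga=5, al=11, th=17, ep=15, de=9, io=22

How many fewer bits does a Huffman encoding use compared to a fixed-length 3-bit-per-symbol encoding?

Fixed-length: 3 bits × 79 symbols = 237 bits.
Huffman merges:
merge ga(5) and de(9): 14
merge al(11) and 14: 25
merge ep(15) and th(17): 32
merge io(22) and 25: 47
merge 32 and 47: 79
Huffman total = 14 + 25 + 32 + 47 + 79 = 197 bits.
Saving = 237 − 197 = 40 bits.

40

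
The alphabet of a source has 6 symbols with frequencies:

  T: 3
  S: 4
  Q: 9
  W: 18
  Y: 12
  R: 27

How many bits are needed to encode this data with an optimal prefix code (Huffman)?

169

Build the Huffman tree bottom-up:
combine T(3), S(4) → 7
combine 7, Q(9) → 16
combine Y(12), 16 → 28
combine W(18), R(27) → 45
combine 28, 45 → 73
The encoded length is the sum of every internal node's weight: 7 + 16 + 28 + 45 + 73 = 169 bits.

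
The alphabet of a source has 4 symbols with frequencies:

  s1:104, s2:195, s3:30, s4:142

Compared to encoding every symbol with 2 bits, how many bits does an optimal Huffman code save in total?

61

Fixed-length: 2 bits × 471 symbols = 942 bits.
Huffman merges:
combine s3(30), s1(104) → 134
combine 134, s4(142) → 276
combine s2(195), 276 → 471
Huffman total = 134 + 276 + 471 = 881 bits.
Saving = 942 − 881 = 61 bits.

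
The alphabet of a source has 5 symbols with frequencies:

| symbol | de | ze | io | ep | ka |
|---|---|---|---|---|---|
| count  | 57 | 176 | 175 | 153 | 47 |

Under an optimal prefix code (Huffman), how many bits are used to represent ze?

Repeatedly merge the two smallest:
combine ka(47), de(57) → 104
combine 104, ep(153) → 257
combine io(175), ze(176) → 351
combine 257, 351 → 608
ze sits 2 levels below the root, so its codeword is 2 bits.

2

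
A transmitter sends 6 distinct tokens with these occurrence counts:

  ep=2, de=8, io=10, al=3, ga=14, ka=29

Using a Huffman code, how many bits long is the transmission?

144

Greedily combine the two least-frequent nodes:
merge ep(2) and al(3): 5
merge 5 and de(8): 13
merge io(10) and 13: 23
merge ga(14) and 23: 37
merge ka(29) and 37: 66
The encoded length is the sum of every internal node's weight: 5 + 13 + 23 + 37 + 66 = 144 bits.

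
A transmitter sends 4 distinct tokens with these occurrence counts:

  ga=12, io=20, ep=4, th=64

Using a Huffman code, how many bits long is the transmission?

Build the Huffman tree bottom-up:
merge ep(4) and ga(12): 16
merge 16 and io(20): 36
merge 36 and th(64): 100
The encoded length is the sum of every internal node's weight: 16 + 36 + 100 = 152 bits.

152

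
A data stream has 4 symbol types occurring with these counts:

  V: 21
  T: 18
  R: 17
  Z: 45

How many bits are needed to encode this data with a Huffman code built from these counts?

192

Greedily combine the two least-frequent nodes:
R(17) + T(18) → 35
V(21) + 35 → 56
Z(45) + 56 → 101
Each symbol's bit-cost is frequency × depth; summing gives 192 bits (equivalently 35 + 56 + 101).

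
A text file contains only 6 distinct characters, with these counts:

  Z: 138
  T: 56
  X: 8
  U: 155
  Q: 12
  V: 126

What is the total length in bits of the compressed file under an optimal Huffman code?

Greedily combine the two least-frequent nodes:
merge X(8) and Q(12): 20
merge 20 and T(56): 76
merge 76 and V(126): 202
merge Z(138) and U(155): 293
merge 202 and 293: 495
Total encoded bits = sum of merged weights = 20 + 76 + 202 + 293 + 495 = 1086.

1086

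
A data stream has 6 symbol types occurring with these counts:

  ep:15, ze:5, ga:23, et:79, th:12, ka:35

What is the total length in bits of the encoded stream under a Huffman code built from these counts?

Greedily combine the two least-frequent nodes:
combine ze(5), th(12) → 17
combine ep(15), 17 → 32
combine ga(23), 32 → 55
combine ka(35), 55 → 90
combine et(79), 90 → 169
Total encoded bits = sum of merged weights = 17 + 32 + 55 + 90 + 169 = 363.

363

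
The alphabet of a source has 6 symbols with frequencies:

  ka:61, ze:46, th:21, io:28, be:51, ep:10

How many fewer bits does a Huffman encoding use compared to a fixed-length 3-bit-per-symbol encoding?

Fixed-length: 3 bits × 217 symbols = 651 bits.
Huffman merges:
ep(10) + th(21) → 31
io(28) + 31 → 59
ze(46) + be(51) → 97
59 + ka(61) → 120
97 + 120 → 217
Huffman total = 31 + 59 + 97 + 120 + 217 = 524 bits.
Saving = 651 − 524 = 127 bits.

127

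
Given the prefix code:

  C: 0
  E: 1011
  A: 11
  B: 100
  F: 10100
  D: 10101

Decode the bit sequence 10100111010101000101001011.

Read left to right; each codeword is recognised as soon as it completes (prefix code):
  10100→F | 11→A | 10101→D | 0→C | 100→B | 0→C | 10100→F | 1011→E
Decoded message: FADCBCFE

FADCBCFE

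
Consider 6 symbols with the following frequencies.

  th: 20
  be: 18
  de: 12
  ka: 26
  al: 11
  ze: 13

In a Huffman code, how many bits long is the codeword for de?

3

Repeatedly merge the two smallest:
al(11) + de(12) → 23
ze(13) + be(18) → 31
th(20) + 23 → 43
ka(26) + 31 → 57
43 + 57 → 100
The subtree containing de is merged 3 times, so code length = 3.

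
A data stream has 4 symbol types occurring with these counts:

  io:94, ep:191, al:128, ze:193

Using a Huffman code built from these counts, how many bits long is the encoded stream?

Merge the two smallest weights repeatedly:
io(94) + al(128) → 222
ep(191) + ze(193) → 384
222 + 384 → 606
Each symbol's bit-cost is frequency × depth; summing gives 1212 bits (equivalently 222 + 384 + 606).

1212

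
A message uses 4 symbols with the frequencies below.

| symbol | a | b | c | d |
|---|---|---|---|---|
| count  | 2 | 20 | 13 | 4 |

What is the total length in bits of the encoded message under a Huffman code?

64

Merge the two smallest weights repeatedly:
merge a(2) and d(4): 6
merge 6 and c(13): 19
merge 19 and b(20): 39
Total encoded bits = sum of merged weights = 6 + 19 + 39 = 64.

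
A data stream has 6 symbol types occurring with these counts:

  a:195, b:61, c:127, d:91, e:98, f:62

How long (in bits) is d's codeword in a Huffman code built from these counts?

Repeatedly merge the two smallest:
b(61) + f(62) → 123
d(91) + e(98) → 189
123 + c(127) → 250
189 + a(195) → 384
250 + 384 → 634
d sits 3 levels below the root, so its codeword is 3 bits.

3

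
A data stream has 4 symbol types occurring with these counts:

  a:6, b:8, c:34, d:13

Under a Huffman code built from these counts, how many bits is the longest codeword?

3

Merge the two lowest-weight nodes at each step:
combine a(6), b(8) → 14
combine d(13), 14 → 27
combine 27, c(34) → 61
The rarest symbols sit at the bottom; the longest codeword is 3 bits.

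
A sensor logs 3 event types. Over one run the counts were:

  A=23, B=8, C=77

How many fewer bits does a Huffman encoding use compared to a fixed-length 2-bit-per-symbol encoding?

77

Fixed-length: 2 bits × 108 symbols = 216 bits.
Huffman merges:
merge B(8) and A(23): 31
merge 31 and C(77): 108
Huffman total = 31 + 108 = 139 bits.
Saving = 216 − 139 = 77 bits.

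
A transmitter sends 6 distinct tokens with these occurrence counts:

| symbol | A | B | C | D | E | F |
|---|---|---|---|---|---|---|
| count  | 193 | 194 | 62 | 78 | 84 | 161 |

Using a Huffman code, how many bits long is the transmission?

1908

Build the Huffman tree bottom-up:
merge C(62) and D(78): 140
merge E(84) and 140: 224
merge F(161) and A(193): 354
merge B(194) and 224: 418
merge 354 and 418: 772
Each symbol's bit-cost is frequency × depth; summing gives 1908 bits (equivalently 140 + 224 + 354 + 418 + 772).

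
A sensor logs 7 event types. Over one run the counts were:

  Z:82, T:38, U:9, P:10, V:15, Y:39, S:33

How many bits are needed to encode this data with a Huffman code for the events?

567

Merge the two smallest weights repeatedly:
merge U(9) and P(10): 19
merge V(15) and 19: 34
merge S(33) and 34: 67
merge T(38) and Y(39): 77
merge 67 and 77: 144
merge Z(82) and 144: 226
Total encoded bits = sum of merged weights = 19 + 34 + 67 + 77 + 144 + 226 = 567.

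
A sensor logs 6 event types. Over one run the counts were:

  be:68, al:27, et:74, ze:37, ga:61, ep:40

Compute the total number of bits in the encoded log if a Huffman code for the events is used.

Build the Huffman tree bottom-up:
merge al(27) and ze(37): 64
merge ep(40) and ga(61): 101
merge 64 and be(68): 132
merge et(74) and 101: 175
merge 132 and 175: 307
Total encoded bits = sum of merged weights = 64 + 101 + 132 + 175 + 307 = 779.

779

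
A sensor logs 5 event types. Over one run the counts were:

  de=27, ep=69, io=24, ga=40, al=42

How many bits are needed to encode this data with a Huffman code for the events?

455

Greedily combine the two least-frequent nodes:
io(24) + de(27) → 51
ga(40) + al(42) → 82
51 + ep(69) → 120
82 + 120 → 202
Total encoded bits = sum of merged weights = 51 + 82 + 120 + 202 = 455.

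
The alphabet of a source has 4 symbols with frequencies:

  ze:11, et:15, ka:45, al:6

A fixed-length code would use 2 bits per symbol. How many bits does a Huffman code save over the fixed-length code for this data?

28

Fixed-length: 2 bits × 77 symbols = 154 bits.
Huffman merges:
al(6) + ze(11) → 17
et(15) + 17 → 32
32 + ka(45) → 77
Huffman total = 17 + 32 + 77 = 126 bits.
Saving = 154 − 126 = 28 bits.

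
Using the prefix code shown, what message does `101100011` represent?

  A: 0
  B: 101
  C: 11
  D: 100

Read left to right; each codeword is recognised as soon as it completes (prefix code):
  101→B | 100→D | 0→A | 11→C
Decoded message: BDAC

BDAC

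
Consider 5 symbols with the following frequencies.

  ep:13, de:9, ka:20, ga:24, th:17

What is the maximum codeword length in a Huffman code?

Merge the two lowest-weight nodes at each step:
de(9) + ep(13) → 22
th(17) + ka(20) → 37
22 + ga(24) → 46
37 + 46 → 83
Maximum depth reached is 3.

3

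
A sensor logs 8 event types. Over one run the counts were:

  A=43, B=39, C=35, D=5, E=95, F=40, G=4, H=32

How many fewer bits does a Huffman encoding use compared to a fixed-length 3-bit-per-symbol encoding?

88

Fixed-length: 3 bits × 293 symbols = 879 bits.
Huffman merges:
merge G(4) and D(5): 9
merge 9 and H(32): 41
merge C(35) and B(39): 74
merge F(40) and 41: 81
merge A(43) and 74: 117
merge 81 and E(95): 176
merge 117 and 176: 293
Huffman total = 9 + 41 + 74 + 81 + 117 + 176 + 293 = 791 bits.
Saving = 879 − 791 = 88 bits.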